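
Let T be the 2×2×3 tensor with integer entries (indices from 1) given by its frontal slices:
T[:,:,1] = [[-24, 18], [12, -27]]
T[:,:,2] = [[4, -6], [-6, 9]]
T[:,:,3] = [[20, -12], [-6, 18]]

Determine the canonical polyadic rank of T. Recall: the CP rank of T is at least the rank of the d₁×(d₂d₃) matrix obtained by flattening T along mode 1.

2

Lower bound: the mode-2 unfolding of T (rows indexed by j, columns by (i,k) = (1,1), (1,2), (1,3), (2,1), (2,2), (2,3)) is [[-24, 4, 20, 12, -6, -6], [18, -6, -12, -27, 9, 18]].
There the 2×2 minor on rows j ∈ {1, 2}, columns (i,k) ∈ {(1,1), (1,2)} is det [[-24, 4], [18, -6]] = 72 ≠ 0, so this unfolding has rank ≥ 2; CP rank is at least every unfolding rank, so rank(T) ≥ 2. (Unfolding ranks only ever bound the CP rank from below — rank(T) can be strictly larger than all of them — so the matching upper bound has to come from an explicit 2-term decomposition.)
Upper bound — finding two terms. Write S_k = T[:,:,k] for the frontal slices: S₁ = [[-24, 18], [12, -27]], S₂ = [[4, -6], [-6, 9]], S₃ = [[20, -12], [-6, 18]].
If T = a₁ ⊗ b₁ ⊗ c₁ + a₂ ⊗ b₂ ⊗ c₂ then each S_k = c₁[k]·a₁b₁ᵀ + c₂[k]·a₂b₂ᵀ. S₁ and S₂ are linearly independent, so a₁b₁ᵀ and a₂b₂ᵀ must span the same plane of matrices: they are the rank-1 matrices of the form x·S₁ + y·S₂.
det(x·S₁ + y·S₂) is 432·x² − 144·xy = 144·(3·x − y)(x), vanishing at (x:y) = (1:3) and (0:1).
M₁ = S₁ + 3·S₂ = [[-12, 0], [-6, 0]] = (-6)·[2, 1][1, 0]ᵀ and M₂ = S₂ = [[4, -6], [-6, 9]] = [2, -3][2, -3]ᵀ, so take a₁ = [2, 1], b₁ = [1, 0], a₂ = [2, -3], b₂ = [2, -3].
Each slice is an integer combination of E₁ = a₁b₁ᵀ and E₂ = a₂b₂ᵀ: S₁ = −6·E₁ − 3·E₂, S₂ = E₂, S₃ = 6·E₁ + 2·E₂; reading off coefficients, c₁ = [-6, 0, 6] and c₂ = [-3, 1, 2].
Hence T = [2, 1] ⊗ [1, 0] ⊗ [-6, 0, 6] + [2, -3] ⊗ [2, -3] ⊗ [-3, 1, 2], so rank(T) ≤ 2.
These bounds meet, so rank(T) = 2.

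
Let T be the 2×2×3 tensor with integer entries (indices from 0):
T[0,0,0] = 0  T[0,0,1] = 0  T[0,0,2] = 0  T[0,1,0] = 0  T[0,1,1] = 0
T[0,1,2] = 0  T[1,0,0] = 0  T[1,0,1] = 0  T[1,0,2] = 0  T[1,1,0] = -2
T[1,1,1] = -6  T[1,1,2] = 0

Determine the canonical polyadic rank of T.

1

Lower bound: T ≠ 0 (e.g. T[1,1,0] = -2), so rank(T) ≥ 1.
Upper bound: if T = a ⊗ b ⊗ c then every fibre of T is a multiple of the corresponding factor, so read the factors off the fibres through the nonzero entry T[1,1,0] = -2.
The mode-1 fibre T[:,1,0] = [0, -2] gives a = [0, 1] (primitive direction); the mode-2 fibre T[1,:,0] = [0, -2] gives b = [0, 1]; then c[k] = T[1,1,k] / (a[1]·b[1]) = [-2, -6, 0] / 1 = [-2, -6, 0].
Expanding [0, 1] ⊗ [0, 1] ⊗ [-2, -6, 0] reproduces all 12 entries of T, so T = [0, 1] ⊗ [0, 1] ⊗ [-2, -6, 0] and rank(T) ≤ 1.
These bounds meet, so rank(T) = 1.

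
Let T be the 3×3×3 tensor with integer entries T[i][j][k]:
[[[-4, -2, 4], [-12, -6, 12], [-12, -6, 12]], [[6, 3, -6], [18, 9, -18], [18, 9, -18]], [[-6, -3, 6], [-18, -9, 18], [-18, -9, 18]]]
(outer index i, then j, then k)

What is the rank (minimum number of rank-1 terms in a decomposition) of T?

Lower bound: T ≠ 0 (e.g. T[0,0,0] = -4), so rank(T) ≥ 1.
Upper bound: the mode-1 fibre T[:,0,0] = [-4, 6, -6] gives a = [2, -3, 3] (primitive direction); the mode-2 fibre T[0,:,0] = [-4, -12, -12] gives b = [1, 3, 3]; then c[k] = T[0,0,k] / (a[0]·b[0]) = [-4, -2, 4] / 2 = [-2, -1, 2].
Expanding [2, -3, 3] ⊗ [1, 3, 3] ⊗ [-2, -1, 2] reproduces all 27 entries of T, so T = [2, -3, 3] ⊗ [1, 3, 3] ⊗ [-2, -1, 2] and rank(T) ≤ 1.
These bounds meet, so rank(T) = 1.

1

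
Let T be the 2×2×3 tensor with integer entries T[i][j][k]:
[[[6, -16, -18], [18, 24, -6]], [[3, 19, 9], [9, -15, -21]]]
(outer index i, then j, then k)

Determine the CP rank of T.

2

Lower bound: the mode-2 unfolding of T (rows indexed by j, columns by (i,k) = (0,0), (0,1), (0,2), (1,0), (1,1), (1,2)) is [[6, -16, -18, 3, 19, 9], [18, 24, -6, 9, -15, -21]].
There the 2×2 minor on rows j ∈ {0, 1}, columns (i,k) ∈ {(0,0), (0,1)} is det [[6, -16], [18, 24]] = 432 ≠ 0, so this unfolding has rank ≥ 2; CP rank is at least every unfolding rank, so rank(T) ≥ 2. (Flattening ranks never certify an upper bound on CP rank; for that we must actually write T with 2 rank-1 terms.)
Upper bound — finding two terms. Write S_k = T[:,:,k] for the frontal slices: S₀ = [[6, 18], [3, 9]], S₁ = [[-16, 24], [19, -15]], S₂ = [[-18, -6], [9, -21]].
If T = a₁ (x) b₁ (x) c₁ + a₂ (x) b₂ (x) c₂ then each S_k = c₁[k]·a₁b₁ᵀ + c₂[k]·a₂b₂ᵀ. S₀ and S₁ are linearly independent, so a₁b₁ᵀ and a₂b₂ᵀ must span the same plane of matrices: they are the rank-1 matrices of the form x·S₀ + y·S₁.
det(x·S₀ + y·S₁) is −648·xy − 216·y² = (-216)·(y)(3·x + y), vanishing at (x:y) = (1:0) and (1:-3).
M₁ = S₀ = [[6, 18], [3, 9]] = 3·[2, 1][1, 3]ᵀ and M₂ = S₀ − 3·S₁ = [[54, -54], [-54, 54]] = 54·[1, -1][1, -1]ᵀ, so take a₁ = [2, 1], b₁ = [1, 3], a₂ = [1, -1], b₂ = [1, -1].
Each slice is an integer combination of E₁ = a₁b₁ᵀ and E₂ = a₂b₂ᵀ: S₀ = 3·E₁, S₁ = E₁ − 18·E₂, S₂ = −3·E₁ − 12·E₂; reading off coefficients, c₁ = [3, 1, -3] and c₂ = [0, -18, -12].
Hence T = [2, 1] (x) [1, 3] (x) [3, 1, -3] + [1, -1] (x) [1, -1] (x) [0, -18, -12], so rank(T) ≤ 2.
These bounds meet, so rank(T) = 2.
Check entry T[0,0,1] = -16: (2)·(1)·(1) + (1)·(1)·(-18) = -16.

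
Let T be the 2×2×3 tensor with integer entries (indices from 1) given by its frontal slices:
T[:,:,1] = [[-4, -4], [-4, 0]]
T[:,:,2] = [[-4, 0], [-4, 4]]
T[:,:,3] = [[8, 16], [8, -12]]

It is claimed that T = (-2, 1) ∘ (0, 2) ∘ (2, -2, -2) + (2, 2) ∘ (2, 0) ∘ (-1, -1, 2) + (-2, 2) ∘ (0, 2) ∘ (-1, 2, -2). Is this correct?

Reconstruct entrywise from the claimed factors. For example, T[2,1,1] = -4 and Σₗ aₗ[2]bₗ[1]cₗ[1] = (1)·(0)·(2) + (2)·(2)·(-1) + (2)·(0)·(-1) = -4; checking all 12 entries, every one matches. The claim holds.

Yes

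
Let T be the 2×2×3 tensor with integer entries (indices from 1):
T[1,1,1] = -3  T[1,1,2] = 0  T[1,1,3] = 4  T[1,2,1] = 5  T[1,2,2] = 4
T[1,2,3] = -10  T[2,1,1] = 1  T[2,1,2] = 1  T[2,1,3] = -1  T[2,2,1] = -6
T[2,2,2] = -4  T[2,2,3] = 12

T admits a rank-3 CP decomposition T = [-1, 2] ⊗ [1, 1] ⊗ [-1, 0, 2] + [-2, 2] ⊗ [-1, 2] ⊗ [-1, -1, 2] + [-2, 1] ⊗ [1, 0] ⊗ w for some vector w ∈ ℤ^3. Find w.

Subtract the known terms from T to get the rank-1 residual R = [-2, 1] ⊗ [1, 0] ⊗ w, so R[i,j,k] = a[i]·b[j]·w[k]. Pick indices with nonzero a[1]·b[1] = (-2)·(1) = -2. Only the fibre through (1,1,·) is needed: R[1,1,:] = T[1,1,:] − Σₗ aₗ[1]bₗ[1]cₗ = [-3, 0, 4] − (-1)·(1)·[-1, 0, 2] − (-2)·(-1)·[-1, -1, 2] = [-2, 2, 2]. Then w[k] = R[1,1,k] / -2 for each k, giving w = [-2, 2, 2] / -2 = [1, -1, -1].

w = [1, -1, -1]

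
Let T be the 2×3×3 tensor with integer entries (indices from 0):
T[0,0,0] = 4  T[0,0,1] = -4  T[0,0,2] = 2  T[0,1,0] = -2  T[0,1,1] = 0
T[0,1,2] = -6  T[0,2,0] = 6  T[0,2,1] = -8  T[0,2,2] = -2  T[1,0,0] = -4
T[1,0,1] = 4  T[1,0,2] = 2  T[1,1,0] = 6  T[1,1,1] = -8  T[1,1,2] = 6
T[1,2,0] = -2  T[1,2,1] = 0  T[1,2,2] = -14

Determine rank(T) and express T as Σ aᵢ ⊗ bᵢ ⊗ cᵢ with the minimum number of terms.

Lower bound: the mode-2 unfolding of T (rows indexed by j, columns by (i,k) = (0,0), (0,1), (0,2), (1,0), (1,1), (1,2)) is [[4, -4, 2, -4, 4, 2], [-2, 0, -6, 6, -8, 6], [6, -8, -2, -2, 0, -14]].
There the 3×3 minor on rows j ∈ {0, 1, 2}, columns (i,k) ∈ {(0,0), (0,1), (1,2)} is det [[4, -4, 2], [-2, 0, 6], [6, -8, -14]] = 192 ≠ 0, so this unfolding has rank ≥ 3; CP rank is at least every unfolding rank, so rank(T) ≥ 3. (Unfolding ranks only ever bound the CP rank from below — rank(T) can be strictly larger than all of them — so the matching upper bound has to come from an explicit 3-term decomposition.)
Upper bound: T is a sum of 3 rank-1 terms, T = [0, 1] ⊗ [1, 2, -2] ⊗ [0, 0, 4] + [1, -1] ⊗ [1, -1, 1] ⊗ [4, -4, 2] + [1, 1] ⊗ [0, 1, 1] ⊗ [2, -4, -4] (one valid choice — decompositions are not unique — normalised so each a, b is primitive with positive first nonzero entry; check it by expanding all entries), so rank(T) ≤ 3.
These bounds meet, so rank(T) = 3.

rank(T) = 3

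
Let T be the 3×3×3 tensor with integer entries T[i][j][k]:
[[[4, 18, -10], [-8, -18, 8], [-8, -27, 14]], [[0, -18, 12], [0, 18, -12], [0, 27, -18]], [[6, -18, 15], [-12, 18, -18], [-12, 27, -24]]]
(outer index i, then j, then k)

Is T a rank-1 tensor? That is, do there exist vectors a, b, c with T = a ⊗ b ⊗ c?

No

The mode-1 unfolding of T (rows indexed by i, columns by (j,k) = (0,0), (0,1), (0,2), (1,0), (1,1), (1,2), (2,0), (2,1), (2,2)) is [[4, 18, -10, -8, -18, 8, -8, -27, 14], [0, -18, 12, 0, 18, -12, 0, 27, -18], [6, -18, 15, -12, 18, -18, -12, 27, -24]].
There the 2×2 minor on rows i ∈ {0, 1}, columns (j,k) ∈ {(0,0), (0,1)} is det [[4, 18], [0, -18]] = -72 ≠ 0, so this unfolding has rank ≥ 2; CP rank is at least every unfolding rank, so rank(T) ≥ 2.
In particular rank(T) ≥ 2 > 1, so T is not rank-1.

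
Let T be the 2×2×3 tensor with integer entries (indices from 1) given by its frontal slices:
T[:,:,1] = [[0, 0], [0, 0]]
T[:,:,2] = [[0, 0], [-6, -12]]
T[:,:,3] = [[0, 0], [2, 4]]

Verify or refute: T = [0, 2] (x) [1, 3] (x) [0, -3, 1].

Reconstruct entry (2,2,2) from the claimed factors: Σₗ aₗ[2]bₗ[2]cₗ[2] = (2)·(3)·(-3) = -18, but T[2,2,2] = -12. The claim is false.

No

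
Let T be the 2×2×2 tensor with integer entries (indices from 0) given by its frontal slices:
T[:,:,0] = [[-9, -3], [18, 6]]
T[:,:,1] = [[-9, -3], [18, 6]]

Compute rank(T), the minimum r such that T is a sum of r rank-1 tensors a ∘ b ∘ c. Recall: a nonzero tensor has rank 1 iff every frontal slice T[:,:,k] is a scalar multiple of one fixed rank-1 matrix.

Lower bound: T ≠ 0 (e.g. T[0,0,0] = -9), so rank(T) ≥ 1.
Upper bound: if T = a ∘ b ∘ c then every fibre of T is a multiple of the corresponding factor, so read the factors off the fibres through the nonzero entry T[0,0,0] = -9.
The mode-1 fibre T[:,0,0] = [-9, 18] gives a = [1, -2] (primitive direction); the mode-2 fibre T[0,:,0] = [-9, -3] gives b = [3, 1]; then c[k] = T[0,0,k] / (a[0]·b[0]) = [-9, -9] / 3 = [-3, -3].
Expanding [1, -2] ∘ [3, 1] ∘ [-3, -3] reproduces all 8 entries of T, so T = [1, -2] ∘ [3, 1] ∘ [-3, -3] and rank(T) ≤ 1.
These bounds meet, so rank(T) = 1.

1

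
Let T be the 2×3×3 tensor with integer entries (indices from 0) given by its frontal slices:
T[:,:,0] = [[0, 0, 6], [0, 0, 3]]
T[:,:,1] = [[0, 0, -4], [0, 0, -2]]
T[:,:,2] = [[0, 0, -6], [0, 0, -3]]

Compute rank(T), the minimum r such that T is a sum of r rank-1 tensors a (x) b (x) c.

Lower bound: T ≠ 0 (e.g. T[0,2,0] = 6), so rank(T) ≥ 1.
Upper bound: if T = a (x) b (x) c then every fibre of T is a multiple of the corresponding factor, so read the factors off the fibres through the nonzero entry T[0,2,0] = 6.
The mode-1 fibre T[:,2,0] = [6, 3] gives a = [2, 1] (primitive direction); the mode-2 fibre T[0,:,0] = [0, 0, 6] gives b = [0, 0, 1]; then c[k] = T[0,2,k] / (a[0]·b[2]) = [6, -4, -6] / 2 = [3, -2, -3].
Expanding [2, 1] (x) [0, 0, 1] (x) [3, -2, -3] reproduces all 18 entries of T, so T = [2, 1] (x) [0, 0, 1] (x) [3, -2, -3] and rank(T) ≤ 1.
These bounds meet, so rank(T) = 1.

1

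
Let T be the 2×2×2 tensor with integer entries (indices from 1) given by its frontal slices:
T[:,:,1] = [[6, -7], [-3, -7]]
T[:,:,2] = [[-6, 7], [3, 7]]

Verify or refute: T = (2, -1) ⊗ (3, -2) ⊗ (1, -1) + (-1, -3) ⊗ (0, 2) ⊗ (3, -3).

Reconstruct entry (1,2,1) from the claimed factors: Σₗ aₗ[1]bₗ[2]cₗ[1] = (2)·(-2)·(1) + (-1)·(2)·(3) = -10, but T[1,2,1] = -7. The claim is false.

No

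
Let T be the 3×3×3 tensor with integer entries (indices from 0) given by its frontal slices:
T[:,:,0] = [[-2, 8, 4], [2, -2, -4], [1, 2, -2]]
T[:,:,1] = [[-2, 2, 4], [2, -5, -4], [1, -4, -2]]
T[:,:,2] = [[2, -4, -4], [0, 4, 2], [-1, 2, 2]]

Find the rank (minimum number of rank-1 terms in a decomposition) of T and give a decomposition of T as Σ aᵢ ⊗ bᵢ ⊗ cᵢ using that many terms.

Lower bound: the mode-1 unfolding of T (rows indexed by i, columns by (j,k) = (0,0), (0,1), (0,2), (1,0), (1,1), (1,2), (2,0), (2,1), (2,2)) is [[-2, -2, 2, 8, 2, -4, 4, 4, -4], [2, 2, 0, -2, -5, 4, -4, -4, 2], [1, 1, -1, 2, -4, 2, -2, -2, 2]].
There the 3×3 minor on rows i ∈ {0, 1, 2}, columns (j,k) ∈ {(0,0), (0,2), (1,0)} is det [[-2, 2, 8], [2, 0, -2], [1, -1, 2]] = -24 ≠ 0, so this unfolding has rank ≥ 3; CP rank is at least every unfolding rank, so rank(T) ≥ 3. (Flattening ranks never certify an upper bound on CP rank; for that we must actually write T with 3 rank-1 terms.)
Upper bound: T is a sum of 3 rank-1 terms, T = (0, 1, 0) ⊗ (1, 0, -1) ⊗ (0, 0, 2) + (2, -2, -1) ⊗ (1, -2, -2) ⊗ (-1, -1, 1) + (2, 1, 2) ⊗ (0, 1, 0) ⊗ (2, -1, 0) (one valid choice — decompositions are not unique — normalised so each a, b is primitive with positive first nonzero entry; check it by expanding all entries), so rank(T) ≤ 3.
These bounds meet, so rank(T) = 3.

rank(T) = 3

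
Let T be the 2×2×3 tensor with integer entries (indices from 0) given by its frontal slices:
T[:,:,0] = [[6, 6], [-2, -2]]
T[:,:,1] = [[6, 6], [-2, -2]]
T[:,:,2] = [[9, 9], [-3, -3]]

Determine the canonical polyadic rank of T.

1

Lower bound: T ≠ 0 (e.g. T[0,0,0] = 6), so rank(T) ≥ 1.
Upper bound: if T = a ⊗ b ⊗ c then every fibre of T is a multiple of the corresponding factor, so read the factors off the fibres through the nonzero entry T[0,0,0] = 6.
The mode-1 fibre T[:,0,0] = [6, -2] gives a = (3, -1) (primitive direction); the mode-2 fibre T[0,:,0] = [6, 6] gives b = (1, 1); then c[k] = T[0,0,k] / (a[0]·b[0]) = [6, 6, 9] / 3 = (2, 2, 3).
Expanding (3, -1) ⊗ (1, 1) ⊗ (2, 2, 3) reproduces all 12 entries of T, so T = (3, -1) ⊗ (1, 1) ⊗ (2, 2, 3) and rank(T) ≤ 1.
These bounds meet, so rank(T) = 1.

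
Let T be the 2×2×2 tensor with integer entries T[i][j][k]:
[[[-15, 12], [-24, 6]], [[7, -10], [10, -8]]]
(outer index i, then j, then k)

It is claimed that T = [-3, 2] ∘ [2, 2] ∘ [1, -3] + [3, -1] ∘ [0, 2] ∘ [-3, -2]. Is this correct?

No

Reconstruct entry (0,0,0) from the claimed factors: Σₗ aₗ[0]bₗ[0]cₗ[0] = (-3)·(2)·(1) + (3)·(0)·(-3) = -6, but T[0,0,0] = -15. The claim is false.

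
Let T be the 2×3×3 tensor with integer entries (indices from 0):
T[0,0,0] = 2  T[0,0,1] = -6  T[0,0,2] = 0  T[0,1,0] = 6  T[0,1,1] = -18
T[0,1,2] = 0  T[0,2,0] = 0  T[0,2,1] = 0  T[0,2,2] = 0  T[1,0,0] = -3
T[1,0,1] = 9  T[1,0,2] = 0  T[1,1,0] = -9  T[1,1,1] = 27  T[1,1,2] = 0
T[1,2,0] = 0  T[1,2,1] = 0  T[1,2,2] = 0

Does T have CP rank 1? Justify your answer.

If T = a ⊗ b ⊗ c then every fibre of T is a multiple of the corresponding factor, so read the factors off the fibres through the nonzero entry T[0,0,0] = 2.
The mode-1 fibre T[:,0,0] = [2, -3] gives a = (2, -3) (primitive direction); the mode-2 fibre T[0,:,0] = [2, 6, 0] gives b = (1, 3, 0); then c[k] = T[0,0,k] / (a[0]·b[0]) = [2, -6, 0] / 2 = (1, -3, 0).
Expanding (2, -3) ⊗ (1, 3, 0) ⊗ (1, -3, 0) reproduces all 18 entries of T, so T = (2, -3) ⊗ (1, 3, 0) ⊗ (1, -3, 0) and rank(T) ≤ 1.
Equivalently every frontal slice T[:,:,k] is c[k] times the rank-1 matrix (2, -3) ⊗ (1, 3, 0). So T has rank 1 (it is nonzero).

Yes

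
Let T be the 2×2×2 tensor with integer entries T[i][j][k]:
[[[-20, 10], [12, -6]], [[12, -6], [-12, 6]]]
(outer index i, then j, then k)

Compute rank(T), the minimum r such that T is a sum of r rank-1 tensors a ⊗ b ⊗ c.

Lower bound: the mode-1 unfolding of T (rows indexed by i, columns by (j,k) = (0,0), (0,1), (1,0), (1,1)) is [[-20, 10, 12, -6], [12, -6, -12, 6]].
There the 2×2 minor on rows i ∈ {0, 1}, columns (j,k) ∈ {(0,0), (1,0)} is det [[-20, 12], [12, -12]] = 96 ≠ 0, so this unfolding has rank ≥ 2; CP rank is at least every unfolding rank, so rank(T) ≥ 2. (Flattening ranks never certify an upper bound on CP rank; for that we must actually write T with 2 rank-1 terms.)
Upper bound — finding two terms. Every mode-3 slice of T is a multiple of one matrix: T[:,:,k] = c[k]·M with c = [2, -1] and M = [[-10, 6], [6, -6]] (rows indexed by i, columns by j). So it suffices to write M as a sum of two rank-1 matrices.
Splitting M by its rows (i = 0, 1), M = [1, 0][-10, 6]ᵀ + [0, 1][6, -6]ᵀ.
Hence T = [1, 0] ⊗ [-10, 6] ⊗ [2, -1] + [0, 1] ⊗ [6, -6] ⊗ [2, -1], so rank(T) ≤ 2.
These bounds meet, so rank(T) = 2.

2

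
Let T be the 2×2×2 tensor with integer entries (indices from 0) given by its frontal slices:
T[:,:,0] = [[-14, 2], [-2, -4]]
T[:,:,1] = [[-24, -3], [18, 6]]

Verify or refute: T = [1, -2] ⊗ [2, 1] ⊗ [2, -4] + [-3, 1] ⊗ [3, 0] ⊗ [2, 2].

Reconstruct entry (0,0,1) from the claimed factors: Σₗ aₗ[0]bₗ[0]cₗ[1] = (1)·(2)·(-4) + (-3)·(3)·(2) = -26, but T[0,0,1] = -24. The claim is false.

No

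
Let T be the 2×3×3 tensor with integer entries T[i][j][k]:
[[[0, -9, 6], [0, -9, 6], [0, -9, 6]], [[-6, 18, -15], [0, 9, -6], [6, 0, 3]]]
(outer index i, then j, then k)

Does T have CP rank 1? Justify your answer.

The mode-3 unfolding of T (rows indexed by k, columns by (i,j) = (0,0), (0,1), (0,2), (1,0), (1,1), (1,2)) is [[0, 0, 0, -6, 0, 6], [-9, -9, -9, 18, 9, 0], [6, 6, 6, -15, -6, 3]].
There the 2×2 minor on rows k ∈ {0, 1}, columns (i,j) ∈ {(0,0), (1,0)} is det [[0, -6], [-9, 18]] = -54 ≠ 0, so this unfolding has rank ≥ 2; CP rank is at least every unfolding rank, so rank(T) ≥ 2.
In particular rank(T) ≥ 2 > 1, so T is not rank-1.

No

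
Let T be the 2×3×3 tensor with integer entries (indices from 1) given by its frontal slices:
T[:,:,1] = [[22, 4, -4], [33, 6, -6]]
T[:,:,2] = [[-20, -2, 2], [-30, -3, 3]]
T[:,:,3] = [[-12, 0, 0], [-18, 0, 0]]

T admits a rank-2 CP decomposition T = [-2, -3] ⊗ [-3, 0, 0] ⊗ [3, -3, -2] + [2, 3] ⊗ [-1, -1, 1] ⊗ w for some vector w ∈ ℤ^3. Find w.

w = [-2, 1, 0]

Subtract the known terms from T to get the rank-1 residual R = [2, 3] ⊗ [-1, -1, 1] ⊗ w, so R[i,j,k] = a[i]·b[j]·w[k]. Pick indices with nonzero a[1]·b[1] = (2)·(-1) = -2. Only the fibre through (1,1,·) is needed: R[1,1,:] = T[1,1,:] − Σₗ aₗ[1]bₗ[1]cₗ = [22, -20, -12] − (-2)·(-3)·[3, -3, -2] = [4, -2, 0]. Then w[k] = R[1,1,k] / -2 for each k, giving w = [4, -2, 0] / -2 = [-2, 1, 0].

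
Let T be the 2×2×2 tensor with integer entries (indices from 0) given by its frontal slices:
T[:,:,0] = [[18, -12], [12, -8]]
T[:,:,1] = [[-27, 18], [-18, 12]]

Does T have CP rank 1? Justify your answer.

If T = a (x) b (x) c then every fibre of T is a multiple of the corresponding factor, so read the factors off the fibres through the nonzero entry T[0,0,0] = 18.
The mode-1 fibre T[:,0,0] = [18, 12] gives a = (3, 2) (primitive direction); the mode-2 fibre T[0,:,0] = [18, -12] gives b = (3, -2); then c[k] = T[0,0,k] / (a[0]·b[0]) = [18, -27] / 9 = (2, -3).
Expanding (3, 2) (x) (3, -2) (x) (2, -3) reproduces all 8 entries of T, so T = (3, 2) (x) (3, -2) (x) (2, -3) and rank(T) ≤ 1.
Equivalently every frontal slice T[:,:,k] is c[k] times the rank-1 matrix (3, 2) (x) (3, -2). So T has rank 1 (it is nonzero).

Yes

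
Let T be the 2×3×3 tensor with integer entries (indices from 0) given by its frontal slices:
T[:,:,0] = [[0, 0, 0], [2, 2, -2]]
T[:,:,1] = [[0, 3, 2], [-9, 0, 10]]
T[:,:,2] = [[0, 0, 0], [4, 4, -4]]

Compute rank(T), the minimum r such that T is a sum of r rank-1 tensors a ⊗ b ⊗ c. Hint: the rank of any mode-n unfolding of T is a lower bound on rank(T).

Lower bound: the mode-2 unfolding of T (rows indexed by j, columns by (i,k) = (0,0), (0,1), (0,2), (1,0), (1,1), (1,2)) is [[0, 0, 0, 2, -9, 4], [0, 3, 0, 2, 0, 4], [0, 2, 0, -2, 10, -4]].
There the 3×3 minor on rows j ∈ {0, 1, 2}, columns (i,k) ∈ {(0,1), (1,0), (1,1)} is det [[0, 2, -9], [3, 2, 0], [2, -2, 10]] = 30 ≠ 0, so this unfolding has rank ≥ 3; CP rank is at least every unfolding rank, so rank(T) ≥ 3. (Flattening ranks never certify an upper bound on CP rank; for that we must actually write T with 3 rank-1 terms.)
Upper bound: T is a sum of 3 rank-1 terms, T = (0, 1) ⊗ (1, 1, -1) ⊗ (2, -4, 4) + (1, -2) ⊗ (2, -1, -2) ⊗ (0, 1, 0) + (2, 1) ⊗ (1, -2, -2) ⊗ (0, -1, 0) (written with every a and b primitive with positive leading entry and the scale carried by c; CP decompositions are not unique, and this one is verified by expanding entrywise), so rank(T) ≤ 3.
These bounds meet, so rank(T) = 3.

3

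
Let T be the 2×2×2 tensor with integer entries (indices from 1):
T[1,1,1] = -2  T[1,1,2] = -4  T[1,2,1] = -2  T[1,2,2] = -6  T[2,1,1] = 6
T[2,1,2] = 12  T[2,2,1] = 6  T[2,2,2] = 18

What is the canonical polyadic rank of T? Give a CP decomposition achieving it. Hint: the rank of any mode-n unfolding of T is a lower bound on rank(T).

Lower bound: the mode-3 unfolding of T (rows indexed by k, columns by (i,j) = (1,1), (1,2), (2,1), (2,2)) is [[-2, -2, 6, 6], [-4, -6, 12, 18]].
There the 2×2 minor on rows k ∈ {1, 2}, columns (i,j) ∈ {(1,1), (1,2)} is det [[-2, -2], [-4, -6]] = 4 ≠ 0, so this unfolding has rank ≥ 2; CP rank is at least every unfolding rank, so rank(T) ≥ 2. (Flattening ranks never certify an upper bound on CP rank; for that we must actually write T with 2 rank-1 terms.)
Upper bound — finding two terms. Every mode-1 slice of T is a multiple of one matrix: T[i,:,:] = a[i]·M with a = [1, -3] and M = [[-2, -4], [-2, -6]] (rows indexed by j, columns by k). So it suffices to write M as a sum of two rank-1 matrices.
Splitting M by its rows (j = 1, 2), M = [1, 0][-2, -4]ᵀ + [0, 1][-2, -6]ᵀ.
Hence T = [1, -3] ⊗ [1, 0] ⊗ [-2, -4] + [1, -3] ⊗ [0, 1] ⊗ [-2, -6], so rank(T) ≤ 2.
These bounds meet, so rank(T) = 2.
Check entry T[1,2,2] = -6: (1)·(0)·(-4) + (1)·(1)·(-6) = -6.

rank(T) = 2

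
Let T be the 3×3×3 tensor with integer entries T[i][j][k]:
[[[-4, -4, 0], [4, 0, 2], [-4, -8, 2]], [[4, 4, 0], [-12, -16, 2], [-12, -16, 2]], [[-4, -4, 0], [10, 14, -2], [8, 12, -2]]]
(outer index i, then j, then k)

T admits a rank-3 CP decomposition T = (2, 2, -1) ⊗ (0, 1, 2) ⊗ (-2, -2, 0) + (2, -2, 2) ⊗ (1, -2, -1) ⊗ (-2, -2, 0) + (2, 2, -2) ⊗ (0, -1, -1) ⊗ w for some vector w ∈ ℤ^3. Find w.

Subtract the known terms from T to get the rank-1 residual R = (2, 2, -2) ⊗ (0, -1, -1) ⊗ w, so R[i,j,k] = a[i]·b[j]·w[k]. Pick indices with nonzero a[0]·b[1] = (2)·(-1) = -2. Only the fibre through (0,1,·) is needed: R[0,1,:] = T[0,1,:] − Σₗ aₗ[0]bₗ[1]cₗ = [4, 0, 2] − (2)·(1)·(-2, -2, 0) − (2)·(-2)·(-2, -2, 0) = [0, -4, 2]. Then w[k] = R[0,1,k] / -2 for each k, giving w = [0, -4, 2] / -2 = (0, 2, -1).

w = (0, 2, -1)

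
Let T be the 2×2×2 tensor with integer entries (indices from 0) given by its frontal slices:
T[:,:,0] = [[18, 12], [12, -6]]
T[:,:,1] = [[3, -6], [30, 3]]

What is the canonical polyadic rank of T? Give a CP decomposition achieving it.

Lower bound: the mode-3 unfolding of T (rows indexed by k, columns by (i,j) = (0,0), (0,1), (1,0), (1,1)) is [[18, 12, 12, -6], [3, -6, 30, 3]].
There the 2×2 minor on rows k ∈ {0, 1}, columns (i,j) ∈ {(0,0), (0,1)} is det [[18, 12], [3, -6]] = -144 ≠ 0, so this unfolding has rank ≥ 2; CP rank is at least every unfolding rank, so rank(T) ≥ 2. (This is only a lower bound: in general the CP rank may exceed every unfolding rank, so we still need to exhibit 2 rank-1 terms summing to T.)
Upper bound — finding two terms. Write S_k = T[:,:,k] for the frontal slices: S₀ = [[18, 12], [12, -6]], S₁ = [[3, -6], [30, 3]].
If T = a₁ ⊗ b₁ ⊗ c₁ + a₂ ⊗ b₂ ⊗ c₂ then each S_k = c₁[k]·a₁b₁ᵀ + c₂[k]·a₂b₂ᵀ. S₀ and S₁ are linearly independent, so a₁b₁ᵀ and a₂b₂ᵀ must span the same plane of matrices: they are the rank-1 matrices of the form x·S₀ + y·S₁.
det(x·S₀ + y·S₁) is −252·x² − 252·xy + 189·y² = (-63)·(2·x + 3·y)(2·x − y), vanishing at (x:y) = (3:-2) and (1:2).
M₁ = 3·S₀ − 2·S₁ = [[48, 48], [-24, -24]] = 24·[2, -1][1, 1]ᵀ and M₂ = S₀ + 2·S₁ = [[24, 0], [72, 0]] = 24·[1, 3][1, 0]ᵀ, so take a₁ = [2, -1], b₁ = [1, 1], a₂ = [1, 3], b₂ = [1, 0].
Each slice is an integer combination of E₁ = a₁b₁ᵀ and E₂ = a₂b₂ᵀ: S₀ = 6·E₁ + 6·E₂, S₁ = −3·E₁ + 9·E₂; reading off coefficients, c₁ = [6, -3] and c₂ = [6, 9].
Hence T = [2, -1] ⊗ [1, 1] ⊗ [6, -3] + [1, 3] ⊗ [1, 0] ⊗ [6, 9], so rank(T) ≤ 2.
These bounds meet, so rank(T) = 2.

rank(T) = 2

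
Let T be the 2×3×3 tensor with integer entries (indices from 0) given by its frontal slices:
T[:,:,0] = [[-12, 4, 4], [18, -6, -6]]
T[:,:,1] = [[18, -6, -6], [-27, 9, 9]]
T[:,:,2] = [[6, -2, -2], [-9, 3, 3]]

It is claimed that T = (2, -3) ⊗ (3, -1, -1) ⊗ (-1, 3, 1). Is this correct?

No

Reconstruct entry (0,0,0) from the claimed factors: Σₗ aₗ[0]bₗ[0]cₗ[0] = (2)·(3)·(-1) = -6, but T[0,0,0] = -12. The claim is false.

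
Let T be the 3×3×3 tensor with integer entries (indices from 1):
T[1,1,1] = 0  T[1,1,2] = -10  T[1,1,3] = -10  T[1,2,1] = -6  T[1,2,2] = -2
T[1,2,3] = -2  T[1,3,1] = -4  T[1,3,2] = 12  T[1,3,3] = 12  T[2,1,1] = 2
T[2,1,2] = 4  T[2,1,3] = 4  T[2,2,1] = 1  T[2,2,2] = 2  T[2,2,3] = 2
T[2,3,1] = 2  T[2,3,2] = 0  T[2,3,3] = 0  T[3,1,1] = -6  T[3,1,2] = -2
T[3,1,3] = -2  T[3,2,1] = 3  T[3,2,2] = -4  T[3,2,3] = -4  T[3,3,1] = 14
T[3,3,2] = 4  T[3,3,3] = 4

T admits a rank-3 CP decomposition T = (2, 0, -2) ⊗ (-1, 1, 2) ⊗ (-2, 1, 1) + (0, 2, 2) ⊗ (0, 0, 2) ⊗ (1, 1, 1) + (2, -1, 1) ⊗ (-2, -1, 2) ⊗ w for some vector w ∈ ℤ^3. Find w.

w = (1, 2, 2)

Subtract the known terms from T to get the rank-1 residual R = (2, -1, 1) ⊗ (-2, -1, 2) ⊗ w, so R[i,j,k] = a[i]·b[j]·w[k]. Pick indices with nonzero a[1]·b[1] = (2)·(-2) = -4. Only the fibre through (1,1,·) is needed: R[1,1,:] = T[1,1,:] − Σₗ aₗ[1]bₗ[1]cₗ = [0, -10, -10] − (2)·(-1)·(-2, 1, 1) − (0)·(0)·(1, 1, 1) = [-4, -8, -8]. Then w[k] = R[1,1,k] / -4 for each k, giving w = [-4, -8, -8] / -4 = (1, 2, 2).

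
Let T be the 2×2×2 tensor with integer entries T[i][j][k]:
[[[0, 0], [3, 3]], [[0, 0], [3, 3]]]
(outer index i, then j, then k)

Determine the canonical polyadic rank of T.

1

Lower bound: T ≠ 0 (e.g. T[0,1,0] = 3), so rank(T) ≥ 1.
Upper bound: if T = a ⊗ b ⊗ c then every fibre of T is a multiple of the corresponding factor, so read the factors off the fibres through the nonzero entry T[0,1,0] = 3.
The mode-1 fibre T[:,1,0] = [3, 3] gives a = [1, 1] (primitive direction); the mode-2 fibre T[0,:,0] = [0, 3] gives b = [0, 1]; then c[k] = T[0,1,k] / (a[0]·b[1]) = [3, 3] / 1 = [3, 3].
Expanding [1, 1] ⊗ [0, 1] ⊗ [3, 3] reproduces all 8 entries of T, so T = [1, 1] ⊗ [0, 1] ⊗ [3, 3] and rank(T) ≤ 1.
These bounds meet, so rank(T) = 1.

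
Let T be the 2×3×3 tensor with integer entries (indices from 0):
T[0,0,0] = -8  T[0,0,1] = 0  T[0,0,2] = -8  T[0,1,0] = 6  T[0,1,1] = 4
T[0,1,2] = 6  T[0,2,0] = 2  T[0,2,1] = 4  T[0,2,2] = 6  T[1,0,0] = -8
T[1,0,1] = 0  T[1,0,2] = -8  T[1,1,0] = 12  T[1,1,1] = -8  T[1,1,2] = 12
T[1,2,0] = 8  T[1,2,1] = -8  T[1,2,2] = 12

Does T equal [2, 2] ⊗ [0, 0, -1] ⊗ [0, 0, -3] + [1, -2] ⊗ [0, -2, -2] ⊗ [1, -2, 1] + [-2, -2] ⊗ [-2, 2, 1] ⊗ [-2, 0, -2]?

No

Reconstruct entry (0,2,2) from the claimed factors: Σₗ aₗ[0]bₗ[2]cₗ[2] = (2)·(-1)·(-3) + (1)·(-2)·(1) + (-2)·(1)·(-2) = 8, but T[0,2,2] = 6. The claim is false.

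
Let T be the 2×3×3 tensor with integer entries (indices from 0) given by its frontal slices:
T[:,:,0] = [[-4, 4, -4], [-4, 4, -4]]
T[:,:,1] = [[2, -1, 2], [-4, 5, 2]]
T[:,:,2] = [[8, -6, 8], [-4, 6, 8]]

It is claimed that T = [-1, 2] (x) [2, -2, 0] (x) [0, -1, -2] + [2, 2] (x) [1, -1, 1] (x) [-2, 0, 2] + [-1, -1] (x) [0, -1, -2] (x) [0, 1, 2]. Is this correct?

Yes

Reconstruct entrywise from the claimed factors. For example, T[0,2,1] = 2 and Σₗ aₗ[0]bₗ[2]cₗ[1] = (-1)·(0)·(-1) + (2)·(1)·(0) + (-1)·(-2)·(1) = 2; checking all 18 entries, every one matches. The claim holds.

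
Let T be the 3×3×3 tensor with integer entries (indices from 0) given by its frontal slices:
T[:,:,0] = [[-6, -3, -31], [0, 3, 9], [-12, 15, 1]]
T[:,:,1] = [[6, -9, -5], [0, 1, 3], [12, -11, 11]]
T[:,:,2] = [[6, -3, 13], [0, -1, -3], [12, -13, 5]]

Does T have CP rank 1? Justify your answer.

The mode-3 unfolding of T (rows indexed by k, columns by (i,j) = (0,0), (0,1), (0,2), (1,0), (1,1), (1,2), (2,0), (2,1), (2,2)) is [[-6, -3, -31, 0, 3, 9, -12, 15, 1], [6, -9, -5, 0, 1, 3, 12, -11, 11], [6, -3, 13, 0, -1, -3, 12, -13, 5]].
There the 2×2 minor on rows k ∈ {0, 1}, columns (i,j) ∈ {(0,0), (0,1)} is det [[-6, -3], [6, -9]] = 72 ≠ 0, so this unfolding has rank ≥ 2; CP rank is at least every unfolding rank, so rank(T) ≥ 2.
In particular rank(T) ≥ 2 > 1, so T is not rank-1.

No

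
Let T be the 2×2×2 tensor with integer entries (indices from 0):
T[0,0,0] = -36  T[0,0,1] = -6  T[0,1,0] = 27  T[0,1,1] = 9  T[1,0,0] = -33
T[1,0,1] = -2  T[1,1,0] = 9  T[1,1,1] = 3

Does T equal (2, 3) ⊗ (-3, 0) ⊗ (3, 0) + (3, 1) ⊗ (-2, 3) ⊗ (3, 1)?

Reconstruct entrywise from the claimed factors. For example, T[1,1,0] = 9 and Σₗ aₗ[1]bₗ[1]cₗ[0] = (3)·(0)·(3) + (1)·(3)·(3) = 9; checking all 8 entries, every one matches. The claim holds.

Yes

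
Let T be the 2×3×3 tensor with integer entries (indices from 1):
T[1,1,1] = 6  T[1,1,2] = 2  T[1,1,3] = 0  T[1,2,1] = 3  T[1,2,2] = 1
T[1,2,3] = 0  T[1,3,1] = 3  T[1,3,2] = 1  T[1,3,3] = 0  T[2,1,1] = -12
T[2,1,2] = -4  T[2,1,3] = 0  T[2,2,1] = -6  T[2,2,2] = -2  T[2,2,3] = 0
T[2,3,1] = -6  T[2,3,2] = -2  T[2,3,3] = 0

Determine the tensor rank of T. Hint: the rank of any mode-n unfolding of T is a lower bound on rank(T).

Lower bound: T ≠ 0 (e.g. T[1,1,1] = 6), so rank(T) ≥ 1.
Upper bound: if T = a (x) b (x) c then every fibre of T is a multiple of the corresponding factor, so read the factors off the fibres through the nonzero entry T[1,1,1] = 6.
The mode-1 fibre T[:,1,1] = [6, -12] gives a = [1, -2] (primitive direction); the mode-2 fibre T[1,:,1] = [6, 3, 3] gives b = [2, 1, 1]; then c[k] = T[1,1,k] / (a[1]·b[1]) = [6, 2, 0] / 2 = [3, 1, 0].
Expanding [1, -2] (x) [2, 1, 1] (x) [3, 1, 0] reproduces all 18 entries of T, so T = [1, -2] (x) [2, 1, 1] (x) [3, 1, 0] and rank(T) ≤ 1.
These bounds meet, so rank(T) = 1.
Check entry T[1,3,1] = 3: (1)·(1)·(3) = 3.

1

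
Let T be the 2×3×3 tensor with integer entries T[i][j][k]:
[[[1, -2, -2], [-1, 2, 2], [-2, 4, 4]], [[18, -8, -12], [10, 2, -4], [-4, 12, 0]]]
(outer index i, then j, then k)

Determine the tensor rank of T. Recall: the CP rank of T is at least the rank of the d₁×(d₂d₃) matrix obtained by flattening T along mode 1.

3

Lower bound: the mode-3 unfolding of T (rows indexed by k, columns by (i,j) = (0,0), (0,1), (0,2), (1,0), (1,1), (1,2)) is [[1, -1, -2, 18, 10, -4], [-2, 2, 4, -8, 2, 12], [-2, 2, 4, -12, -4, 0]].
There the 3×3 minor on rows k ∈ {0, 1, 2}, columns (i,j) ∈ {(0,0), (1,0), (1,1)} is det [[1, 18, 10], [-2, -8, 2], [-2, -12, -4]] = -80 ≠ 0, so this unfolding has rank ≥ 3; CP rank is at least every unfolding rank, so rank(T) ≥ 3. (Unfolding ranks only ever bound the CP rank from below — rank(T) can be strictly larger than all of them — so the matching upper bound has to come from an explicit 3-term decomposition.)
Upper bound: T is a sum of 3 rank-1 terms, T = [0, 1] ⊗ [1, 1, 1] ⊗ [8, 0, -8] + [0, 1] ⊗ [2, 1, -2] ⊗ [4, -2, 0] + [1, 2] ⊗ [1, -1, -2] ⊗ [1, -2, -2] (one valid choice — decompositions are not unique — normalised so each a, b is primitive with positive first nonzero entry; check it by expanding all entries), so rank(T) ≤ 3.
These bounds meet, so rank(T) = 3.
Check entry T[0,0,0] = 1: (0)·(1)·(8) + (0)·(2)·(4) + (1)·(1)·(1) = 1.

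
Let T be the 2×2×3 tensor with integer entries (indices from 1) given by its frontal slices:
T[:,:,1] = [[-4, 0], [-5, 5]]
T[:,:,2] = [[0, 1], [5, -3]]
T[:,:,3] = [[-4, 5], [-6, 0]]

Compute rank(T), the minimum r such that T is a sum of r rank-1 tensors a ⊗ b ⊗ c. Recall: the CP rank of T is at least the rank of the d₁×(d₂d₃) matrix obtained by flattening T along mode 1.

3

Lower bound: the mode-3 unfolding of T (rows indexed by k, columns by (i,j) = (1,1), (1,2), (2,1), (2,2)) is [[-4, 0, -5, 5], [0, 1, 5, -3], [-4, 5, -6, 0]].
There the 3×3 minor on rows k ∈ {1, 2, 3}, columns (i,j) ∈ {(1,1), (1,2), (2,1)} is det [[-4, 0, -5], [0, 1, 5], [-4, 5, -6]] = 104 ≠ 0, so this unfolding has rank ≥ 3; CP rank is at least every unfolding rank, so rank(T) ≥ 3. (Flattening ranks never certify an upper bound on CP rank; for that we must actually write T with 3 rank-1 terms.)
Upper bound: T is a sum of 3 rank-1 terms, T = (1, -2) ⊗ (1, 0) ⊗ (-2, 0, 2) + (1, 2) ⊗ (2, -1) ⊗ (-2, 1, -1) + (2, -1) ⊗ (1, -1) ⊗ (1, -1, -2) (one valid choice — decompositions are not unique — normalised so each a, b is primitive with positive first nonzero entry; check it by expanding all entries), so rank(T) ≤ 3.
These bounds meet, so rank(T) = 3.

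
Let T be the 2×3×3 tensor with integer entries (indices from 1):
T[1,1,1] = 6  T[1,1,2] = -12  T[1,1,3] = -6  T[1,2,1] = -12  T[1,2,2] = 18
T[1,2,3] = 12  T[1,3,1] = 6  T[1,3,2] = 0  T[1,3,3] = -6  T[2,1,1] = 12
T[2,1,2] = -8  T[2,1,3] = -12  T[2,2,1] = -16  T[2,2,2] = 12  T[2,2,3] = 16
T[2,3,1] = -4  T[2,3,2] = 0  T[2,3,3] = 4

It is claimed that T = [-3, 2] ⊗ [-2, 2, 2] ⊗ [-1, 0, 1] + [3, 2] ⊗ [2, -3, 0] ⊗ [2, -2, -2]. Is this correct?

Reconstruct entrywise from the claimed factors. For example, T[2,2,1] = -16 and Σₗ aₗ[2]bₗ[2]cₗ[1] = (2)·(2)·(-1) + (2)·(-3)·(2) = -16; checking all 18 entries, every one matches. The claim holds.

Yes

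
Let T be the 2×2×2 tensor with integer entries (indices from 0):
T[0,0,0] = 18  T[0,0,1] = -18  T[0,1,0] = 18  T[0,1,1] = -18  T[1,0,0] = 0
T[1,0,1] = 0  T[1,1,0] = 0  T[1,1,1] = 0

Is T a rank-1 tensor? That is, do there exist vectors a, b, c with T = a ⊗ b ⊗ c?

If T = a ⊗ b ⊗ c then every fibre of T is a multiple of the corresponding factor, so read the factors off the fibres through the nonzero entry T[0,0,0] = 18.
The mode-1 fibre T[:,0,0] = [18, 0] gives a = [1, 0] (primitive direction); the mode-2 fibre T[0,:,0] = [18, 18] gives b = [1, 1]; then c[k] = T[0,0,k] / (a[0]·b[0]) = [18, -18] / 1 = [18, -18].
Expanding [1, 0] ⊗ [1, 1] ⊗ [18, -18] reproduces all 8 entries of T, so T = [1, 0] ⊗ [1, 1] ⊗ [18, -18] and rank(T) ≤ 1.
Equivalently every frontal slice T[:,:,k] is c[k] times the rank-1 matrix [1, 0] ⊗ [1, 1]. So T has rank 1 (it is nonzero).

Yes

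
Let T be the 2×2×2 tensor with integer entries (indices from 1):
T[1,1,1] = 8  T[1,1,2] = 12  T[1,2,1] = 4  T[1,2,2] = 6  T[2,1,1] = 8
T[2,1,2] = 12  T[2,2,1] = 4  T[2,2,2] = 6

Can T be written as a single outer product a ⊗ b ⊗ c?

Yes

If T = a ⊗ b ⊗ c then every fibre of T is a multiple of the corresponding factor, so read the factors off the fibres through the nonzero entry T[1,1,1] = 8.
The mode-1 fibre T[:,1,1] = [8, 8] gives a = [1, 1] (primitive direction); the mode-2 fibre T[1,:,1] = [8, 4] gives b = [2, 1]; then c[k] = T[1,1,k] / (a[1]·b[1]) = [8, 12] / 2 = [4, 6].
Expanding [1, 1] ⊗ [2, 1] ⊗ [4, 6] reproduces all 8 entries of T, so T = [1, 1] ⊗ [2, 1] ⊗ [4, 6] and rank(T) ≤ 1.
Equivalently every frontal slice T[:,:,k] is c[k] times the rank-1 matrix [1, 1] ⊗ [2, 1]. So T has rank 1 (it is nonzero).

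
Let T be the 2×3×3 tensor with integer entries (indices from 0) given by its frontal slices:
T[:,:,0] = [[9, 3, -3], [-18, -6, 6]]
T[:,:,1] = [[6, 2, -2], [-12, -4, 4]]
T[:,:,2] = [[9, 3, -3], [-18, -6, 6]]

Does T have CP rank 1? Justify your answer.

The mode-1 fibre T[:,0,0] = [9, -18] gives a = (1, -2) (primitive direction); the mode-2 fibre T[0,:,0] = [9, 3, -3] gives b = (3, 1, -1); then c[k] = T[0,0,k] / (a[0]·b[0]) = [9, 6, 9] / 3 = (3, 2, 3).
Expanding (1, -2) ⊗ (3, 1, -1) ⊗ (3, 2, 3) reproduces all 18 entries of T, so T = (1, -2) ⊗ (3, 1, -1) ⊗ (3, 2, 3) and rank(T) ≤ 1.
Equivalently every frontal slice T[:,:,k] is c[k] times the rank-1 matrix (1, -2) ⊗ (3, 1, -1). So T has rank 1 (it is nonzero).

Yes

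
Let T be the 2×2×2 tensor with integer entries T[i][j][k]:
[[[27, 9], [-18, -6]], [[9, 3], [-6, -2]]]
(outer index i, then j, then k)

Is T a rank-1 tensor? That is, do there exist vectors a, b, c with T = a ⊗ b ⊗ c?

If T = a ⊗ b ⊗ c then every fibre of T is a multiple of the corresponding factor, so read the factors off the fibres through the nonzero entry T[0,0,0] = 27.
The mode-1 fibre T[:,0,0] = [27, 9] gives a = (3, 1) (primitive direction); the mode-2 fibre T[0,:,0] = [27, -18] gives b = (3, -2); then c[k] = T[0,0,k] / (a[0]·b[0]) = [27, 9] / 9 = (3, 1).
Expanding (3, 1) ⊗ (3, -2) ⊗ (3, 1) reproduces all 8 entries of T, so T = (3, 1) ⊗ (3, -2) ⊗ (3, 1) and rank(T) ≤ 1.
Equivalently every frontal slice T[:,:,k] is c[k] times the rank-1 matrix (3, 1) ⊗ (3, -2). So T has rank 1 (it is nonzero).

Yes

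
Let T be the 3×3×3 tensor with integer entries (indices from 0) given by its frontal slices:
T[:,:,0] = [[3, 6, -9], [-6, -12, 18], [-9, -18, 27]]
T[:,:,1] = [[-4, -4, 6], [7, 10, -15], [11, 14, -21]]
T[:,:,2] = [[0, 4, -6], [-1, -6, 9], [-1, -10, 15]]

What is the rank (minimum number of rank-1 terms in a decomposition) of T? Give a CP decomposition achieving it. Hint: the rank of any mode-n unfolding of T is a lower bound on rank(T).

rank(T) = 2

Lower bound: the mode-1 unfolding of T (rows indexed by i, columns by (j,k) = (0,0), (0,1), (0,2), (1,0), (1,1), (1,2), (2,0), (2,1), (2,2)) is [[3, -4, 0, 6, -4, 4, -9, 6, -6], [-6, 7, -1, -12, 10, -6, 18, -15, 9], [-9, 11, -1, -18, 14, -10, 27, -21, 15]].
There the 2×2 minor on rows i ∈ {0, 1}, columns (j,k) ∈ {(0,0), (0,1)} is det [[3, -4], [-6, 7]] = -3 ≠ 0, so this unfolding has rank ≥ 2; CP rank is at least every unfolding rank, so rank(T) ≥ 2. (Unfolding ranks only ever bound the CP rank from below — rank(T) can be strictly larger than all of them — so the matching upper bound has to come from an explicit 2-term decomposition.)
Upper bound — finding two terms. Write S_k = T[:,:,k] for the frontal slices: S₀ = [[3, 6, -9], [-6, -12, 18], [-9, -18, 27]], S₁ = [[-4, -4, 6], [7, 10, -15], [11, 14, -21]], S₂ = [[0, 4, -6], [-1, -6, 9], [-1, -10, 15]].
If T = a₁ ⊗ b₁ ⊗ c₁ + a₂ ⊗ b₂ ⊗ c₂ then each S_k = c₁[k]·a₁b₁ᵀ + c₂[k]·a₂b₂ᵀ. S₀ and S₁ are linearly independent, so a₁b₁ᵀ and a₂b₂ᵀ must span the same plane of matrices: they are the rank-1 matrices of the form x·S₀ + y·S₁.
The 2×2 minor of x·S₀ + y·S₁ on rows {0,1}, columns {0,1} is 12·xy − 12·y² = 12·(x − y)(y), vanishing at (x:y) = (1:1) and (1:0).
M₁ = S₀ + S₁ = [[-1, 2, -3], [1, -2, 3], [2, -4, 6]] = −(1, -1, -2)(1, -2, 3)ᵀ and M₂ = S₀ = [[3, 6, -9], [-6, -12, 18], [-9, -18, 27]] = 3·(1, -2, -3)(1, 2, -3)ᵀ, so take a₁ = (1, -1, -2), b₁ = (1, -2, 3), a₂ = (1, -2, -3), b₂ = (1, 2, -3).
Each slice is an integer combination of E₁ = a₁b₁ᵀ and E₂ = a₂b₂ᵀ: S₀ = 3·E₂, S₁ = −E₁ − 3·E₂, S₂ = −E₁ + E₂; reading off coefficients, c₁ = (0, -1, -1) and c₂ = (3, -3, 1).
Hence T = (1, -1, -2) ⊗ (1, -2, 3) ⊗ (0, -1, -1) + (1, -2, -3) ⊗ (1, 2, -3) ⊗ (3, -3, 1), so rank(T) ≤ 2.
These bounds meet, so rank(T) = 2.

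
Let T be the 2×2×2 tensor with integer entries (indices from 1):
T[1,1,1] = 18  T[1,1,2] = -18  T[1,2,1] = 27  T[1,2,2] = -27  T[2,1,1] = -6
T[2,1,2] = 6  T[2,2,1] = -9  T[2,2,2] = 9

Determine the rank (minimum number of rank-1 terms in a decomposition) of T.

1

Lower bound: T ≠ 0 (e.g. T[1,1,1] = 18), so rank(T) ≥ 1.
Upper bound: if T = a (x) b (x) c then every fibre of T is a multiple of the corresponding factor, so read the factors off the fibres through the nonzero entry T[1,1,1] = 18.
The mode-1 fibre T[:,1,1] = [18, -6] gives a = [3, -1] (primitive direction); the mode-2 fibre T[1,:,1] = [18, 27] gives b = [2, 3]; then c[k] = T[1,1,k] / (a[1]·b[1]) = [18, -18] / 6 = [3, -3].
Expanding [3, -1] (x) [2, 3] (x) [3, -3] reproduces all 8 entries of T, so T = [3, -1] (x) [2, 3] (x) [3, -3] and rank(T) ≤ 1.
These bounds meet, so rank(T) = 1.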